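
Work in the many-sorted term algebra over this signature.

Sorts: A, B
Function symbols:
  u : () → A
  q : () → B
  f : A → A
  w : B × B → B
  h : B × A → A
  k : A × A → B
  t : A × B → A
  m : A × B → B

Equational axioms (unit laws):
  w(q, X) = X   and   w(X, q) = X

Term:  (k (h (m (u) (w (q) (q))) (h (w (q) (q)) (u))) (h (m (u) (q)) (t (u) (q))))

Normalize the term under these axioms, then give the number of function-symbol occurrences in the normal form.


1. (k (h (m (u) (w (q) (q))) (h (w (q) (q)) (u))) (h (m (u) (q)) (t (u) (q))))  →  (k (h (m (u) (q)) (h (w (q) (q)) (u))) (h (m (u) (q)) (t (u) (q))))
2. (k (h (m (u) (q)) (h (w (q) (q)) (u))) (h (m (u) (q)) (t (u) (q))))  →  (k (h (m (u) (q)) (h (q) (u))) (h (m (u) (q)) (t (u) (q))))
normal form: (k (h (m (u) (q)) (h (q) (u))) (h (m (u) (q)) (t (u) (q))))

size = 15


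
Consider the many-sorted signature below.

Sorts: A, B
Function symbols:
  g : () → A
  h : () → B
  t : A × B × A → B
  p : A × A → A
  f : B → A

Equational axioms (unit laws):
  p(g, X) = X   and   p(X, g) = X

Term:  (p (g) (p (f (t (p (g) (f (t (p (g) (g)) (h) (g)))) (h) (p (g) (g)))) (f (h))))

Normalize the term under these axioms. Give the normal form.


1. (p (g) (p (f (t (p (g) (f (t (p (g) (g)) (h) (g)))) (h) (p (g) (g)))) (f (h))))  →  (p (f (t (p (g) (f (t (p (g) (g)) (h) (g)))) (h) (p (g) (g)))) (f (h)))
2. (p (f (t (p (g) (f (t (p (g) (g)) (h) (g)))) (h) (p (g) (g)))) (f (h)))  →  (p (f (t (f (t (p (g) (g)) (h) (g))) (h) (p (g) (g)))) (f (h)))
3. (p (f (t (f (t (p (g) (g)) (h) (g))) (h) (p (g) (g)))) (f (h)))  →  (p (f (t (f (t (g) (h) (g))) (h) (p (g) (g)))) (f (h)))
4. (p (f (t (f (t (g) (h) (g))) (h) (p (g) (g)))) (f (h)))  →  (p (f (t (f (t (g) (h) (g))) (h) (g))) (f (h)))

normal form = (p (f (t (f (t (g) (h) (g))) (h) (g))) (f (h)))


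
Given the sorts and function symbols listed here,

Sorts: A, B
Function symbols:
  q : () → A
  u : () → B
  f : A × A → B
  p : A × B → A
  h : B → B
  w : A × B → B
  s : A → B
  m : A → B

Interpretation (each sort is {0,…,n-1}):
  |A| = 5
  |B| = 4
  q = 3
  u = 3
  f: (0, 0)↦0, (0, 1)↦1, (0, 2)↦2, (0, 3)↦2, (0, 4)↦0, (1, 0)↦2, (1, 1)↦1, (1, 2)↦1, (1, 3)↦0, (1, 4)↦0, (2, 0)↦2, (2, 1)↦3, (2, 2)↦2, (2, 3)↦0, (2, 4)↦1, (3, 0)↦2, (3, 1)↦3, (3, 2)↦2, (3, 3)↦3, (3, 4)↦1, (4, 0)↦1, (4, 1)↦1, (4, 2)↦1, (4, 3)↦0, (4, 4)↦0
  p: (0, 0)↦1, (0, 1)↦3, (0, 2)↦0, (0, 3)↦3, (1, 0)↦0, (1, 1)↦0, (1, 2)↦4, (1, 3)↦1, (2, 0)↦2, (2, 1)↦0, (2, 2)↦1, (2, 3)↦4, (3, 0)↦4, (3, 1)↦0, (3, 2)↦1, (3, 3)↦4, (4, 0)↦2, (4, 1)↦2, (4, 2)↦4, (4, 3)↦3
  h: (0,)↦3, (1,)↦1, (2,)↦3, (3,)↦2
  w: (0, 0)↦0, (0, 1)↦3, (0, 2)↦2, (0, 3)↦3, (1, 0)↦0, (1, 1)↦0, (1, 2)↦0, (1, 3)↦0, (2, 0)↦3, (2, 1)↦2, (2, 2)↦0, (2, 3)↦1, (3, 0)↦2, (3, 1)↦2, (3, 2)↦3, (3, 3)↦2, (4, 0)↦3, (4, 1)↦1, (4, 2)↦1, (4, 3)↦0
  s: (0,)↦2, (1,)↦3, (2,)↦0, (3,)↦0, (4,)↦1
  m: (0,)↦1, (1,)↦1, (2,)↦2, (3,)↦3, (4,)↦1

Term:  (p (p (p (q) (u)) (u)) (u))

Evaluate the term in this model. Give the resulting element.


value = 4

  q = 3
  u = 3
  (p (q) (u)) = p(3, 3) = 4
  u = 3
  (p (p (q) (u)) (u)) = p(4, 3) = 3
  u = 3
  (p (p (p (q) (u)) (u)) (u)) = p(3, 3) = 4


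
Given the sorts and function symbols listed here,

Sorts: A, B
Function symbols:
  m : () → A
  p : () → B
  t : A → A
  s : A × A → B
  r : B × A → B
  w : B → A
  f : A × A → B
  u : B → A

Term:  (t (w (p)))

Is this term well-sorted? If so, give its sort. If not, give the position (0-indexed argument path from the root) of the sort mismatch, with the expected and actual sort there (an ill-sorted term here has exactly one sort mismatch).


    (p) : B
  (w (p)) : A
(t (w (p))) : A

well-sorted; sort = A


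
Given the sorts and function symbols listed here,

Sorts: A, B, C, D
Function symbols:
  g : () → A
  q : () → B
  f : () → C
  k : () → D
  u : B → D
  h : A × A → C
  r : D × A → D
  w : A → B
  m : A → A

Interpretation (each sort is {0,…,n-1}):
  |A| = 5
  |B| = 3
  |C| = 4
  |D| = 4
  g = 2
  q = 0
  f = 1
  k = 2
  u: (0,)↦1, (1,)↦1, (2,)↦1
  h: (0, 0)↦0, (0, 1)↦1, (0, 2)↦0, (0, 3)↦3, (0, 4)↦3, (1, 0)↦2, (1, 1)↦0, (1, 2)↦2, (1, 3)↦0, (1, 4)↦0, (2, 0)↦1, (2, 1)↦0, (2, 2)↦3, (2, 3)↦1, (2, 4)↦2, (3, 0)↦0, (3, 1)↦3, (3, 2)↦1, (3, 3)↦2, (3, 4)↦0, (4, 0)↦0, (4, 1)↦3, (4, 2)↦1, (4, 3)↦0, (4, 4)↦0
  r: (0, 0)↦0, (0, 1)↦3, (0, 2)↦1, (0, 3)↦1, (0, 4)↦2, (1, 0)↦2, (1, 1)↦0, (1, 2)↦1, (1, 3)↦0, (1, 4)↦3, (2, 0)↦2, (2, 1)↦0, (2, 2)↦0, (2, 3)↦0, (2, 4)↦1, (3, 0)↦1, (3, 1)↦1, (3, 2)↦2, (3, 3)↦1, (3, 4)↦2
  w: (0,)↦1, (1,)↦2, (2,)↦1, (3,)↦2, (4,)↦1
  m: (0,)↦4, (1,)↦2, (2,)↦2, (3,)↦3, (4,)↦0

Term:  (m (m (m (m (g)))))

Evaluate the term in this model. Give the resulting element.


value = 2

  g = 2
  (m (g)) = m(2,) = 2
  (m (m (g))) = m(2,) = 2
  (m (m (m (g)))) = m(2,) = 2
  (m (m (m (m (g))))) = m(2,) = 2


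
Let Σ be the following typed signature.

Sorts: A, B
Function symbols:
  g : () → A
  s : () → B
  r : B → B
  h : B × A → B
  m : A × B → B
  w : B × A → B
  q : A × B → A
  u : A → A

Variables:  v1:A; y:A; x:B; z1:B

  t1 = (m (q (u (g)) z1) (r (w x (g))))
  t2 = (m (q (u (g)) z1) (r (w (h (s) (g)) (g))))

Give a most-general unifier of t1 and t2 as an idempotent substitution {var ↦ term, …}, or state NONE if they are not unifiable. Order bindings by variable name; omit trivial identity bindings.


{x ↦ (h (s) (g))}


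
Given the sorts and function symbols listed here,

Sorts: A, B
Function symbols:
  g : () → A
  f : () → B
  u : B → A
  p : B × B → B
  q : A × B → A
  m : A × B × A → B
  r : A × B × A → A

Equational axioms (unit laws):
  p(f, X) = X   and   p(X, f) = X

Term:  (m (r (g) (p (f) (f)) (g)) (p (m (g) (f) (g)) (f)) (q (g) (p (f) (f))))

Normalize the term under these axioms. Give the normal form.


normal form = (m (r (g) (f) (g)) (m (g) (f) (g)) (q (g) (f)))

1. (m (r (g) (p (f) (f)) (g)) (p (m (g) (f) (g)) (f)) (q (g) (p (f) (f))))  →  (m (r (g) (f) (g)) (p (m (g) (f) (g)) (f)) (q (g) (p (f) (f))))
2. (m (r (g) (f) (g)) (p (m (g) (f) (g)) (f)) (q (g) (p (f) (f))))  →  (m (r (g) (f) (g)) (m (g) (f) (g)) (q (g) (p (f) (f))))
3. (m (r (g) (f) (g)) (m (g) (f) (g)) (q (g) (p (f) (f))))  →  (m (r (g) (f) (g)) (m (g) (f) (g)) (q (g) (f)))


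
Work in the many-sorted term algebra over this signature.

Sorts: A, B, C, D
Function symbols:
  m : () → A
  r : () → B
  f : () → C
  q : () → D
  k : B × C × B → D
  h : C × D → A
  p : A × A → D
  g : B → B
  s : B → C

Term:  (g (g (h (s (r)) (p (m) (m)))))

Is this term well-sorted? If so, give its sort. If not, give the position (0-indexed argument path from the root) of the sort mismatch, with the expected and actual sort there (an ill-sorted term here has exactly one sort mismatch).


ill-sorted at position [0, 0]: expected B, got A

        (r) : B
      (s (r)) : C
        (m) : A
        (m) : A
      (p (m) (m)) : D
    (h (s (r)) (p (m) (m))) : A
  (g (h (s (r)) (p (m) (m)))) : ✗ arg 0 at [0, 0] has sort A, expected B


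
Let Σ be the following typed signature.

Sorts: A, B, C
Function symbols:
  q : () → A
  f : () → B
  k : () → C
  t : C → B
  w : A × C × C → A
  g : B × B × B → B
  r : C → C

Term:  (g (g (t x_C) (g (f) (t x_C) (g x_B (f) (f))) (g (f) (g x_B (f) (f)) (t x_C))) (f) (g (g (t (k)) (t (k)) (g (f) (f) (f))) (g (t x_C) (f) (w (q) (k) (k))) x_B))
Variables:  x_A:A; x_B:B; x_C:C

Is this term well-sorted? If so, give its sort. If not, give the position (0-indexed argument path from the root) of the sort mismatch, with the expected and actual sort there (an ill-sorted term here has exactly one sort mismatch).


ill-sorted at position [2, 1, 2]: expected B, got A

      x_C : C
    (t x_C) : B
      (f) : B
        x_C : C
      (t x_C) : B
        x_B : B
        (f) : B
        (f) : B
      (g x_B (f) (f)) : B
    (g (f) (t x_C) (g x_B (f) (f))) : B
      (f) : B
        x_B : B
        (f) : B
        (f) : B
      (g x_B (f) (f)) : B
        x_C : C
      (t x_C) : B
    (g (f) (g x_B (f) (f)) (t x_C)) : B
  (g (t x_C) (g (f) (t x_C) (g x_B (f) (f))) (g (f) (g x_B (f) (f)) (t x_C))) : B
  (f) : B
        (k) : C
      (t (k)) : B
        (k) : C
      (t (k)) : B
        (f) : B
        (f) : B
        (f) : B
      (g (f) (f) (f)) : B
    (g (t (k)) (t (k)) (g (f) (f) (f))) : B
        x_C : C
      (t x_C) : B
      (f) : B
        (q) : A
        (k) : C
        (k) : C
      (w (q) (k) (k)) : A
    (g (t x_C) (f) (w (q) (k) (k))) : ✗ arg 2 at [2, 1, 2] has sort A, expected B
    x_B : B


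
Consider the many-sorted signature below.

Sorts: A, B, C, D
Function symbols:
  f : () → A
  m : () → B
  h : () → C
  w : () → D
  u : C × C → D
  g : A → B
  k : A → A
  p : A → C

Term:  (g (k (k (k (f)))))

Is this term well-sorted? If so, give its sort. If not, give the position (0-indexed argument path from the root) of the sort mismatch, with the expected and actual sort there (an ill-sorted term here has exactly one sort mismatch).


        (f) : A
      (k (f)) : A
    (k (k (f))) : A
  (k (k (k (f)))) : A
(g (k (k (k (f))))) : B

well-sorted; sort = B


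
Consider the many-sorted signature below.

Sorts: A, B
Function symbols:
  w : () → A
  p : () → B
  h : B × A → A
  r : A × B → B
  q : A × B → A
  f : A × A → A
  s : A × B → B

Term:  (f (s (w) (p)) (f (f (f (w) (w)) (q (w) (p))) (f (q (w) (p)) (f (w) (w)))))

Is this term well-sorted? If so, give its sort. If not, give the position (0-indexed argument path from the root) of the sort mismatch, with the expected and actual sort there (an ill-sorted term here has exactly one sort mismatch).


ill-sorted at position [0]: expected A, got B

    (w) : A
    (p) : B
  (s (w) (p)) : B
        (w) : A
        (w) : A
      (f (w) (w)) : A
        (w) : A
        (p) : B
      (q (w) (p)) : A
    (f (f (w) (w)) (q (w) (p))) : A
        (w) : A
        (p) : B
      (q (w) (p)) : A
        (w) : A
        (w) : A
      (f (w) (w)) : A
    (f (q (w) (p)) (f (w) (w))) : A
  (f (f (f (w) (w)) (q (w) (p))) (f (q (w) (p)) (f (w) (w)))) : A
(f (s (w) (p)) (f (f (f (w) (w)) (q (w) (p))) (f (q (w) (p)) (f (w) (w))))) : ✗ arg 0 at [0] has sort B, expected A


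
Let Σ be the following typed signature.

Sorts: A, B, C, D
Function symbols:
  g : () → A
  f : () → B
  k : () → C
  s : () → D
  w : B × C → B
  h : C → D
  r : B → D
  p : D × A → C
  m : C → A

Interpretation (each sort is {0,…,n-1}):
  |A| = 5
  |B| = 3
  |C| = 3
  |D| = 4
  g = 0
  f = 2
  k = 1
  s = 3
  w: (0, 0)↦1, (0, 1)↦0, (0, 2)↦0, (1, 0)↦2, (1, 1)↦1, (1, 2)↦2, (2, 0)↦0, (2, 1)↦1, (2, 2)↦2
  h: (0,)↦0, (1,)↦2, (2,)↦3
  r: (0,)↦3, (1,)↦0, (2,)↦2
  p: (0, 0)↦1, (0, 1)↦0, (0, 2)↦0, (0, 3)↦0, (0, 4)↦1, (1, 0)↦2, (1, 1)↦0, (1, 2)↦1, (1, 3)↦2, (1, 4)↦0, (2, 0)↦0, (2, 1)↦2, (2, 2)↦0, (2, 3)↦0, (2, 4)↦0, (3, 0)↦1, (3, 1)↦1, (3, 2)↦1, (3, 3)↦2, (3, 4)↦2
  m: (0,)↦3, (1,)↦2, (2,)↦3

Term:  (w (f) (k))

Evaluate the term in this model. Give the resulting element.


  f = 2
  k = 1
  (w (f) (k)) = w(2, 1) = 1

value = 1


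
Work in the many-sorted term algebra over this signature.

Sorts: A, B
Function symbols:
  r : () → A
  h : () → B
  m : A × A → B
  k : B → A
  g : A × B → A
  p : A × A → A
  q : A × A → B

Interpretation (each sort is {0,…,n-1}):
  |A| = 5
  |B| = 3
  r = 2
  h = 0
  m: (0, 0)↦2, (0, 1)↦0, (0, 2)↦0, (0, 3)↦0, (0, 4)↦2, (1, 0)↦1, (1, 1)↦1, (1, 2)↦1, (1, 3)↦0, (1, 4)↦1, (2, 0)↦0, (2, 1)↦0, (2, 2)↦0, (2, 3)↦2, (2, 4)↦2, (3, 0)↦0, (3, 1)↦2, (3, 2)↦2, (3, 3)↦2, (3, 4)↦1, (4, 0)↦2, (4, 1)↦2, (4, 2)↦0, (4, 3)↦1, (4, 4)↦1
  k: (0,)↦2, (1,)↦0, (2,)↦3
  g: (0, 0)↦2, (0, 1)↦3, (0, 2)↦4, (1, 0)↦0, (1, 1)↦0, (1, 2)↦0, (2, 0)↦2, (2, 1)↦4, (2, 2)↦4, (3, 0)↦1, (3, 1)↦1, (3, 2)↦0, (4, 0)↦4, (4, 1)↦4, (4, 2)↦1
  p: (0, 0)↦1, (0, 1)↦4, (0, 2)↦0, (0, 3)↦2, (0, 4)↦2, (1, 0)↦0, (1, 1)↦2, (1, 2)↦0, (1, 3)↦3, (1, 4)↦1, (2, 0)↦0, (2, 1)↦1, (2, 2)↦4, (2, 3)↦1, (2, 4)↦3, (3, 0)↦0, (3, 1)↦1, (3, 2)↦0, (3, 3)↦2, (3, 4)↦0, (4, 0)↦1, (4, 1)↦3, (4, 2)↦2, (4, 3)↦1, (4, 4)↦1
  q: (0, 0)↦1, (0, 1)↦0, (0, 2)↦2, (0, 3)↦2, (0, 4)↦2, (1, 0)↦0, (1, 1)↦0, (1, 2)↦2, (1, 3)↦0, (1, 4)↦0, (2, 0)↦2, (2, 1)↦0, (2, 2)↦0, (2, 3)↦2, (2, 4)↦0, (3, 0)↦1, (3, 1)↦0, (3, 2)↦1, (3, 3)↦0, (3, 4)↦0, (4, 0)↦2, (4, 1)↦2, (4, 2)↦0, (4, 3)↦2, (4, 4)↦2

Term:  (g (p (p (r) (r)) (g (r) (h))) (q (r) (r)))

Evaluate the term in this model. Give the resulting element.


value = 2

  r = 2
  r = 2
  (p (r) (r)) = p(2, 2) = 4
  r = 2
  h = 0
  (g (r) (h)) = g(2, 0) = 2
  (p (p (r) (r)) (g (r) (h))) = p(4, 2) = 2
  r = 2
  r = 2
  (q (r) (r)) = q(2, 2) = 0
  (g (p (p (r) (r)) (g (r) (h))) (q (r) (r))) = g(2, 0) = 2


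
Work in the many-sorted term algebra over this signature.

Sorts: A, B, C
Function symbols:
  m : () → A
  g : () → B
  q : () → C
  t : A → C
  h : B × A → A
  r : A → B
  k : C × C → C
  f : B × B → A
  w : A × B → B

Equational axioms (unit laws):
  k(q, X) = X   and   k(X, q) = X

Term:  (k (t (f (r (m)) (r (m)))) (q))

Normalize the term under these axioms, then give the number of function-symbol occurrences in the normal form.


1. (k (t (f (r (m)) (r (m)))) (q))  →  (t (f (r (m)) (r (m))))
normal form: (t (f (r (m)) (r (m))))

size = 6


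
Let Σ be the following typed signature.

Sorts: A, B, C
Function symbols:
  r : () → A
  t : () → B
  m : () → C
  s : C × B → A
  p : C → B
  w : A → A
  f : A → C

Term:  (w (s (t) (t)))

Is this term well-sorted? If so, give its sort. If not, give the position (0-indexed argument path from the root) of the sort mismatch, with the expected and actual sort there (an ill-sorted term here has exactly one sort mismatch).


    (t) : B
    (t) : B
  (s (t) (t)) : ✗ arg 0 at [0, 0] has sort B, expected C

ill-sorted at position [0, 0]: expected C, got B


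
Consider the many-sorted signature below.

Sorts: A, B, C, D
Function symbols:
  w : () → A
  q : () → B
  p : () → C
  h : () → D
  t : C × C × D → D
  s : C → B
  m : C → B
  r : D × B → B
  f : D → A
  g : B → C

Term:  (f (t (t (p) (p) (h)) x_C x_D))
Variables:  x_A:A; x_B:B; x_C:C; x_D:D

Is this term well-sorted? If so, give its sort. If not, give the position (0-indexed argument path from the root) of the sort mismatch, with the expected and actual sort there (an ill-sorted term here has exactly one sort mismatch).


ill-sorted at position [0, 0]: expected C, got D

      (p) : C
      (p) : C
      (h) : D
    (t (p) (p) (h)) : D
    x_C : C
    x_D : D
  (t (t (p) (p) (h)) x_C x_D) : ✗ arg 0 at [0, 0] has sort D, expected C


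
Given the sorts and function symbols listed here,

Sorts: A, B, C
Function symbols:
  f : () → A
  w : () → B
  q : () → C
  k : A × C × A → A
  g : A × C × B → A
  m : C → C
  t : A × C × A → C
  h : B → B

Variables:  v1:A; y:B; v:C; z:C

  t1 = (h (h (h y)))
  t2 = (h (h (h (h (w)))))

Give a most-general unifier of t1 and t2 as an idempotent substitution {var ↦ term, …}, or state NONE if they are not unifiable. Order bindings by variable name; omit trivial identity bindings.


{y ↦ (h (w))}


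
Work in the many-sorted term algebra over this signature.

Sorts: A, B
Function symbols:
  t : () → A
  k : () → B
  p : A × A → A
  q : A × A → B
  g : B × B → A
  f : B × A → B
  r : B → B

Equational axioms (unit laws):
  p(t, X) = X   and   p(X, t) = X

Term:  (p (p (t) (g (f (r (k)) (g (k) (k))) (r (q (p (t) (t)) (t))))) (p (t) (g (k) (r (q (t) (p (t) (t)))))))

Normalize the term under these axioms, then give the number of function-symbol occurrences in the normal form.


size = 18

1. (p (p (t) (g (f (r (k)) (g (k) (k))) (r (q (p (t) (t)) (t))))) (p (t) (g (k) (r (q (t) (p (t) (t)))))))  →  (p (g (f (r (k)) (g (k) (k))) (r (q (p (t) (t)) (t)))) (p (t) (g (k) (r (q (t) (p (t) (t)))))))
2. (p (g (f (r (k)) (g (k) (k))) (r (q (p (t) (t)) (t)))) (p (t) (g (k) (r (q (t) (p (t) (t)))))))  →  (p (g (f (r (k)) (g (k) (k))) (r (q (t) (t)))) (p (t) (g (k) (r (q (t) (p (t) (t)))))))
3. (p (g (f (r (k)) (g (k) (k))) (r (q (t) (t)))) (p (t) (g (k) (r (q (t) (p (t) (t)))))))  →  (p (g (f (r (k)) (g (k) (k))) (r (q (t) (t)))) (g (k) (r (q (t) (p (t) (t))))))
4. (p (g (f (r (k)) (g (k) (k))) (r (q (t) (t)))) (g (k) (r (q (t) (p (t) (t))))))  →  (p (g (f (r (k)) (g (k) (k))) (r (q (t) (t)))) (g (k) (r (q (t) (t)))))
normal form: (p (g (f (r (k)) (g (k) (k))) (r (q (t) (t)))) (g (k) (r (q (t) (t)))))


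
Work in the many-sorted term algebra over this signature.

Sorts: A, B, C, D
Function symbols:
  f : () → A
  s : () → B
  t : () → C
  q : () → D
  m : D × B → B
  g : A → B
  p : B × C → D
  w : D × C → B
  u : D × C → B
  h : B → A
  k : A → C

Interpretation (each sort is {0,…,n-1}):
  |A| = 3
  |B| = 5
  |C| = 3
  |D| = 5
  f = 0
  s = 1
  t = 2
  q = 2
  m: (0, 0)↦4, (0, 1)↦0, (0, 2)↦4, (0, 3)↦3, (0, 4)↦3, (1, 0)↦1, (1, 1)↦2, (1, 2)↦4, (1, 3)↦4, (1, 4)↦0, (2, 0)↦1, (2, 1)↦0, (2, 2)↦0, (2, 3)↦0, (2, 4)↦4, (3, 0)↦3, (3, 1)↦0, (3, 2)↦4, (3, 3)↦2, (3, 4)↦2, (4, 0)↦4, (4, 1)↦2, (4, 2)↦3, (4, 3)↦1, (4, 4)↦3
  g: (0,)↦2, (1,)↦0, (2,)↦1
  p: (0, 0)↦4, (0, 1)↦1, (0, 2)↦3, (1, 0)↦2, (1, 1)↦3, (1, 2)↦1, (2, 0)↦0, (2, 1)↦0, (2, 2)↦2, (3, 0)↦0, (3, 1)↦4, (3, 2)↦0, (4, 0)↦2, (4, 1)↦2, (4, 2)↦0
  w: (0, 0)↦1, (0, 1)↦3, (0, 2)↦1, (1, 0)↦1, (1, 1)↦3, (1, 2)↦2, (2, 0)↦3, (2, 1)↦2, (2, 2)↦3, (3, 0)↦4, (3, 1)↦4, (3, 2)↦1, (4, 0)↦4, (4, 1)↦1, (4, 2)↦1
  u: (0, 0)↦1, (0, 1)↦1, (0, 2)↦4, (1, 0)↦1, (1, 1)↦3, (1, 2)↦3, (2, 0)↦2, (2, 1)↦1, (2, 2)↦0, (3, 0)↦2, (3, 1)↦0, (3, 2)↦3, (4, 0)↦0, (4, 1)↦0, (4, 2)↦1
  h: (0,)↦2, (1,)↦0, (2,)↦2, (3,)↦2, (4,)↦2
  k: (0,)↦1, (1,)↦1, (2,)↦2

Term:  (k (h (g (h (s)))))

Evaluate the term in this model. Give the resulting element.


value = 2

  s = 1
  (h (s)) = h(1,) = 0
  (g (h (s))) = g(0,) = 2
  (h (g (h (s)))) = h(2,) = 2
  (k (h (g (h (s))))) = k(2,) = 2


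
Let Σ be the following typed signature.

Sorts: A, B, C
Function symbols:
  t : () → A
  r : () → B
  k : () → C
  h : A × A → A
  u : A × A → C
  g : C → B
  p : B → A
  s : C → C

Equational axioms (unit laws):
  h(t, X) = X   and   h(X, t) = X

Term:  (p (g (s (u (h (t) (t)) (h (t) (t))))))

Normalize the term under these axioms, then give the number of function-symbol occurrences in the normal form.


size = 6

1. (p (g (s (u (h (t) (t)) (h (t) (t))))))  →  (p (g (s (u (t) (h (t) (t))))))
2. (p (g (s (u (t) (h (t) (t))))))  →  (p (g (s (u (t) (t)))))
normal form: (p (g (s (u (t) (t)))))


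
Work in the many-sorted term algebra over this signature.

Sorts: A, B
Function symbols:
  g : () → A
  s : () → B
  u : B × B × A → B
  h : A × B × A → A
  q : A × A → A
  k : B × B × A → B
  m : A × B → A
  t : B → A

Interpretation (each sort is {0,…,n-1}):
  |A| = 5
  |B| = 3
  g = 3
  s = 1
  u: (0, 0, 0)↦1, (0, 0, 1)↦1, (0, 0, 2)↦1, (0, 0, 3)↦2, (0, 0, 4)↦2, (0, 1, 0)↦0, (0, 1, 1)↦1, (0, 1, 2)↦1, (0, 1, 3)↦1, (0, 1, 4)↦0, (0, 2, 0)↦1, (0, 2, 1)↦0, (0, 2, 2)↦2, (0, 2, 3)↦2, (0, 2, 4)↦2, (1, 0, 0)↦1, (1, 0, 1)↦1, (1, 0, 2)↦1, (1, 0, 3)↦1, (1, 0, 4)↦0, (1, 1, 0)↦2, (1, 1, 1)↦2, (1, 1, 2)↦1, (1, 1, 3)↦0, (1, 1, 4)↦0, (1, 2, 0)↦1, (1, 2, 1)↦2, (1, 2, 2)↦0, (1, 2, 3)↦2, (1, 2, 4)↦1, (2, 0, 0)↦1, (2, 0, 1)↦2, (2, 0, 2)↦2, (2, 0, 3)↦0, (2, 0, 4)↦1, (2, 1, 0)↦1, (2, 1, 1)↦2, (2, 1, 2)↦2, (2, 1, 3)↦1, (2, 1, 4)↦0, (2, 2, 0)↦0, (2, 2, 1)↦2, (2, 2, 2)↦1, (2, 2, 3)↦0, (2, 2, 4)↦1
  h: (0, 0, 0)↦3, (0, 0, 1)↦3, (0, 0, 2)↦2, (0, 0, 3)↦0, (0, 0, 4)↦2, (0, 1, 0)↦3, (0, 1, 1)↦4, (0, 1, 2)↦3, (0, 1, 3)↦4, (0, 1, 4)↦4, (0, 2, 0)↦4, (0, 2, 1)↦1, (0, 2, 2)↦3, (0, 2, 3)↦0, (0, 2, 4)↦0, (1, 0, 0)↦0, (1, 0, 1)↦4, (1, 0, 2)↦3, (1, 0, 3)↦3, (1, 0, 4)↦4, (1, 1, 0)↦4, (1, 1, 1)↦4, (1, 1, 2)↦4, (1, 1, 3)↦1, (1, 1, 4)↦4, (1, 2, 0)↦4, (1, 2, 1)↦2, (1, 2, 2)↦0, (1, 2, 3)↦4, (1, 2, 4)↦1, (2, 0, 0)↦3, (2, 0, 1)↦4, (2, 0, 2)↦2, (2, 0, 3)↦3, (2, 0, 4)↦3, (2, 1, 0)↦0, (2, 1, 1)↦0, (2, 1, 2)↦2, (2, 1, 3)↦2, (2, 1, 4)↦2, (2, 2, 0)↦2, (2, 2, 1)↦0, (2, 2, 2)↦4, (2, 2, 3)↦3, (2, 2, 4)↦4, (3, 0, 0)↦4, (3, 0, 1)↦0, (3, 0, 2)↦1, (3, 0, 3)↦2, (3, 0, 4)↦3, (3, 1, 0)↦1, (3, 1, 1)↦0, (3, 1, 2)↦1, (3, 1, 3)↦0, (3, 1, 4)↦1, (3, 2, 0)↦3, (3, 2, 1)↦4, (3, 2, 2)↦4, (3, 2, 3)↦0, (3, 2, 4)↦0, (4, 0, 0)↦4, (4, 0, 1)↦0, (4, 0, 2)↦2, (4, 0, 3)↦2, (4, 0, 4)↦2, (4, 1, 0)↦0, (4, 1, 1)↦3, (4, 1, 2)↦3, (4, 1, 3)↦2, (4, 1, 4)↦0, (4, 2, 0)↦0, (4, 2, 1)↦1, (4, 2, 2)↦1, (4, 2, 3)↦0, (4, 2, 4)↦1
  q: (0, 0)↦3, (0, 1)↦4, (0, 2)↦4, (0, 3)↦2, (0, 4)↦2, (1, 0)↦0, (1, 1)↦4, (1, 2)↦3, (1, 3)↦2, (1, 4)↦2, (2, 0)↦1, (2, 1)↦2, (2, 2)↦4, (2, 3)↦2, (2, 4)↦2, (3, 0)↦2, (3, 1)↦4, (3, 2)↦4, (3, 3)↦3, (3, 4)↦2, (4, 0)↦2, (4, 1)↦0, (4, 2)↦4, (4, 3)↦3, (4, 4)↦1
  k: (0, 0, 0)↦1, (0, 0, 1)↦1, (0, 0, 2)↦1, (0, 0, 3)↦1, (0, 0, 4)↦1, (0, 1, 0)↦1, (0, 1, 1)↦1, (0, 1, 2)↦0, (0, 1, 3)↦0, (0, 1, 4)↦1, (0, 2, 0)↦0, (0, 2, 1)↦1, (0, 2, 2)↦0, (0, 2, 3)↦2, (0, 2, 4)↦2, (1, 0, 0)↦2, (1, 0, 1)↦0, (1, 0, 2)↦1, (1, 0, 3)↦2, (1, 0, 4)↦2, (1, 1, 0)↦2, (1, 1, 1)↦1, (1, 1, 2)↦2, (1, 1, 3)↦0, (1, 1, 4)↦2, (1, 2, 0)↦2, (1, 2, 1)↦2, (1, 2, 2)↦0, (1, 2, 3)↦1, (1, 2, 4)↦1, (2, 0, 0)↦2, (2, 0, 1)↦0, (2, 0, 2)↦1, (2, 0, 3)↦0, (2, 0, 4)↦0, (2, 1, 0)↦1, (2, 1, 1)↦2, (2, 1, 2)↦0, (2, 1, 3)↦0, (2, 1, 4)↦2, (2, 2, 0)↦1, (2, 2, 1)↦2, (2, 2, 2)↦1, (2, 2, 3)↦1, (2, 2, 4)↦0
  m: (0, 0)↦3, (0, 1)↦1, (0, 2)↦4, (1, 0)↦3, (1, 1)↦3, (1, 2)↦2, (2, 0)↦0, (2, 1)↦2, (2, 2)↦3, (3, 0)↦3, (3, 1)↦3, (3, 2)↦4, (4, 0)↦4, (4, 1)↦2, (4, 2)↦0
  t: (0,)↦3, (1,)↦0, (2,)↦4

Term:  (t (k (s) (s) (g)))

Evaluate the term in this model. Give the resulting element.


  s = 1
  s = 1
  g = 3
  (k (s) (s) (g)) = k(1, 1, 3) = 0
  (t (k (s) (s) (g))) = t(0,) = 3

value = 3


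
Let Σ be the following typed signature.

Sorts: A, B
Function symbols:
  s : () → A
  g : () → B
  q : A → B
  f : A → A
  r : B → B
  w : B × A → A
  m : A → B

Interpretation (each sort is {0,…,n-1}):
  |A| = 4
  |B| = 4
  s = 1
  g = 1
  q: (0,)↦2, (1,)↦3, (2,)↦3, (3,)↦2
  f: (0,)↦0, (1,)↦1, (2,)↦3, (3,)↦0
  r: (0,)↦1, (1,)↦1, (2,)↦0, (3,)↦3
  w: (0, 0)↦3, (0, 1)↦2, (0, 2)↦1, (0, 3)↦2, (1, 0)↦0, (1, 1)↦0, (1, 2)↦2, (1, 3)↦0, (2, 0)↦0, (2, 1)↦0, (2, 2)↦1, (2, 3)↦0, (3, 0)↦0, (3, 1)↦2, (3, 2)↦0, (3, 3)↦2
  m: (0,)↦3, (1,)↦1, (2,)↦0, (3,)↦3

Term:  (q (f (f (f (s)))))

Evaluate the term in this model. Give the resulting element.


  s = 1
  (f (s)) = f(1,) = 1
  (f (f (s))) = f(1,) = 1
  (f (f (f (s)))) = f(1,) = 1
  (q (f (f (f (s))))) = q(1,) = 3

value = 3


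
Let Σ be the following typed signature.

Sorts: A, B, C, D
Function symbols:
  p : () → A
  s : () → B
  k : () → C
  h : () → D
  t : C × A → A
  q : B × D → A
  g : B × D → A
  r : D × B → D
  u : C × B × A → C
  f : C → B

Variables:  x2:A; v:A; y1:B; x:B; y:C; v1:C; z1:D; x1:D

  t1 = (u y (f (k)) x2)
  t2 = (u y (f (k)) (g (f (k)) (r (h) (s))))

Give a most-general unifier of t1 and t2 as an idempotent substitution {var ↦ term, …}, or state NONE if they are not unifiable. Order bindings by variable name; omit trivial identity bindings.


{x2 ↦ (g (f (k)) (r (h) (s)))}


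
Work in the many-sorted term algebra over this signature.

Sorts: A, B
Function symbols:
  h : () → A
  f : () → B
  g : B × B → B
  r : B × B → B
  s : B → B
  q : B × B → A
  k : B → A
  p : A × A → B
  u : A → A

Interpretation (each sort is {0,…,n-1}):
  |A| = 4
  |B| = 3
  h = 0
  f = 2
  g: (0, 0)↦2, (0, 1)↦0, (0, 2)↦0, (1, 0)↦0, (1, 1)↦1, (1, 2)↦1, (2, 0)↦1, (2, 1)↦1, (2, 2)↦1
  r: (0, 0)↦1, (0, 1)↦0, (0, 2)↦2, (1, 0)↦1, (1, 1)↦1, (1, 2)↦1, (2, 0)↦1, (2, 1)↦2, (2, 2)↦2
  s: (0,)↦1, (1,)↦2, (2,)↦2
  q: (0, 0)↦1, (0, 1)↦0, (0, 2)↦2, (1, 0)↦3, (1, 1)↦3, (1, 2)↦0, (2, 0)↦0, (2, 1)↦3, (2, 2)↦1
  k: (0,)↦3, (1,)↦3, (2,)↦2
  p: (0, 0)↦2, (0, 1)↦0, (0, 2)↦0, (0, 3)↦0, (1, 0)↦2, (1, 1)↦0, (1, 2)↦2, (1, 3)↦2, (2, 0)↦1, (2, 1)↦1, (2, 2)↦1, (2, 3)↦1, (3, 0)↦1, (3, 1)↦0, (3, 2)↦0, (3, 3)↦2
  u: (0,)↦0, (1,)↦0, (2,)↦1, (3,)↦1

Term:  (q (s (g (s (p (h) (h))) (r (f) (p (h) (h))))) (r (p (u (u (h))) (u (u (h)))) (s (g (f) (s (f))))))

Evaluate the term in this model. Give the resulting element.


  h = 0
  h = 0
  (p (h) (h)) = p(0, 0) = 2
  (s (p (h) (h))) = s(2,) = 2
  f = 2
  h = 0
  h = 0
  (p (h) (h)) = p(0, 0) = 2
  (r (f) (p (h) (h))) = r(2, 2) = 2
  (g (s (p (h) (h))) (r (f) (p (h) (h)))) = g(2, 2) = 1
  (s (g (s (p (h) (h))) (r (f) (p (h) (h))))) = s(1,) = 2
  h = 0
  (u (h)) = u(0,) = 0
  (u (u (h))) = u(0,) = 0
  h = 0
  (u (h)) = u(0,) = 0
  (u (u (h))) = u(0,) = 0
  (p (u (u (h))) (u (u (h)))) = p(0, 0) = 2
  f = 2
  f = 2
  (s (f)) = s(2,) = 2
  (g (f) (s (f))) = g(2, 2) = 1
  (s (g (f) (s (f)))) = s(1,) = 2
  (r (p (u (u (h))) (u (u (h)))) (s (g (f) (s (f))))) = r(2, 2) = 2
  (q (s (g (s (p (h) (h))) (r (f) (p (h) (h))))) (r (p (u (u (h))) (u (u (h)))) (s (g (f) (s (f)))))) = q(2, 2) = 1

value = 1


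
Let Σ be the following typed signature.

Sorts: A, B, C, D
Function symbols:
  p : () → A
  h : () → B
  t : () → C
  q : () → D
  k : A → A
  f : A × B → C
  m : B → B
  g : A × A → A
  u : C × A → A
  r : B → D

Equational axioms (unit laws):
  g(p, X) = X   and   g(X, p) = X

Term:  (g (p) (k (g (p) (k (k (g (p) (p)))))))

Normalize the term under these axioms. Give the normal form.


normal form = (k (k (k (p))))

1. (g (p) (k (g (p) (k (k (g (p) (p)))))))  →  (k (g (p) (k (k (g (p) (p))))))
2. (k (g (p) (k (k (g (p) (p))))))  →  (k (k (k (g (p) (p)))))
3. (k (k (k (g (p) (p)))))  →  (k (k (k (p))))


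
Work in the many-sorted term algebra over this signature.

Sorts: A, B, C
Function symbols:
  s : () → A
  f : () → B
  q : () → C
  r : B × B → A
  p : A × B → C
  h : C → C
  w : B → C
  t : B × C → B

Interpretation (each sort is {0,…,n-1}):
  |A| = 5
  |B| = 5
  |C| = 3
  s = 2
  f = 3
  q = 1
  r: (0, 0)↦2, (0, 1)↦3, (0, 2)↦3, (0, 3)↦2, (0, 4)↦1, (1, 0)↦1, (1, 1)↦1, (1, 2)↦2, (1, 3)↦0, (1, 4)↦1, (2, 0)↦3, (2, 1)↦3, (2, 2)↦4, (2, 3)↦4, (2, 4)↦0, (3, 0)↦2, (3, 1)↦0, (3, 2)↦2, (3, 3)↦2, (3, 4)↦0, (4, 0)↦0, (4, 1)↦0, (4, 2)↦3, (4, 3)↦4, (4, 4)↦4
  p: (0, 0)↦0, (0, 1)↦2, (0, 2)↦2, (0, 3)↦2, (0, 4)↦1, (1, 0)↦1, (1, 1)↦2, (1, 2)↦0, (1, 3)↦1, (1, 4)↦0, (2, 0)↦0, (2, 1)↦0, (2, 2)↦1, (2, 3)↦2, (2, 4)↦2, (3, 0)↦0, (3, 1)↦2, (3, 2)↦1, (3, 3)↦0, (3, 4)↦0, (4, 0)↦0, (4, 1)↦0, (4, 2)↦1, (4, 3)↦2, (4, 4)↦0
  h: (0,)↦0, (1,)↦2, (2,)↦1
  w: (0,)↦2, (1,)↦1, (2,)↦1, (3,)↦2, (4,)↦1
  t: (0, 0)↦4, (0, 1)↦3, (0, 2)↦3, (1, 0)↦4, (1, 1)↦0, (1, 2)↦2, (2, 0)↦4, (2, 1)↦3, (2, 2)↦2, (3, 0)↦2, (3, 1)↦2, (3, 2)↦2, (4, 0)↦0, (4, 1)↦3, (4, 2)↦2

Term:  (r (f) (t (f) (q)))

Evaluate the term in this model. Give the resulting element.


  f = 3
  f = 3
  q = 1
  (t (f) (q)) = t(3, 1) = 2
  (r (f) (t (f) (q))) = r(3, 2) = 2

value = 2


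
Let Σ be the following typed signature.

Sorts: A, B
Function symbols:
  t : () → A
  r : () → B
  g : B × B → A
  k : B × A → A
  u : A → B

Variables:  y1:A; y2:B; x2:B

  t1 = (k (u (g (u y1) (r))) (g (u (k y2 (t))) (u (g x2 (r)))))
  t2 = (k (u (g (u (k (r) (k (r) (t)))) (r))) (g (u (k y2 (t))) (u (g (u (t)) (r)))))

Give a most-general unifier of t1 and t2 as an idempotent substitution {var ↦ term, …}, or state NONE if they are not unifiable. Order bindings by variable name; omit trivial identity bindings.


{x2 ↦ (u (t)), y1 ↦ (k (r) (k (r) (t)))}


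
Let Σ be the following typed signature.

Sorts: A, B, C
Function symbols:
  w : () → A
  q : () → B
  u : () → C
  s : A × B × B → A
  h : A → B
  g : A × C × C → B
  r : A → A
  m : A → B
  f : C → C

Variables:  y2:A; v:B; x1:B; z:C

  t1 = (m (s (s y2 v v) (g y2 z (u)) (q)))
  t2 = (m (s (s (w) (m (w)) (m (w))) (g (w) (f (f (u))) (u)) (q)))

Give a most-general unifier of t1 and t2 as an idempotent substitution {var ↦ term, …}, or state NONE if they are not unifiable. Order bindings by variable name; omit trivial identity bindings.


{v ↦ (m (w)), y2 ↦ (w), z ↦ (f (f (u)))}


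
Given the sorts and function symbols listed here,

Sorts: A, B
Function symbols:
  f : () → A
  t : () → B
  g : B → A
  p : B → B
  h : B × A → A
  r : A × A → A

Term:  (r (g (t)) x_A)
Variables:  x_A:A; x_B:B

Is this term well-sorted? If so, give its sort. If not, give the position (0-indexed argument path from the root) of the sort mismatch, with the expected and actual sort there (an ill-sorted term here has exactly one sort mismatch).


well-sorted; sort = A

    (t) : B
  (g (t)) : A
  x_A : A
(r (g (t)) x_A) : A


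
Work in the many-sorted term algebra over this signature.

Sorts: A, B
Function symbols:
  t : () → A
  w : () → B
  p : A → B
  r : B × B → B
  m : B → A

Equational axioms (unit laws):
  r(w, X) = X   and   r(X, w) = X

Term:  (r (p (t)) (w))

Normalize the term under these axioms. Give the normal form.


normal form = (p (t))

1. (r (p (t)) (w))  →  (p (t))


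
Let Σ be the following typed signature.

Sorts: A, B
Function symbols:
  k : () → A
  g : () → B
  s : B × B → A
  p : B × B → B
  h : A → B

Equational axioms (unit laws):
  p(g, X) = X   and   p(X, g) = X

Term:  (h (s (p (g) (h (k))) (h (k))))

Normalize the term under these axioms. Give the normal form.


normal form = (h (s (h (k)) (h (k))))

1. (h (s (p (g) (h (k))) (h (k))))  →  (h (s (h (k)) (h (k))))


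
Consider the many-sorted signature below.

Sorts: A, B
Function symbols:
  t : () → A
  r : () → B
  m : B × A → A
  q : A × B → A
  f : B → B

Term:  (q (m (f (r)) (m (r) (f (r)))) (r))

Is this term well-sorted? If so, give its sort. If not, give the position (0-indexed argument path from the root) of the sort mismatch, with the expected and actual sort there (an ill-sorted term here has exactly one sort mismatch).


      (r) : B
    (f (r)) : B
      (r) : B
        (r) : B
      (f (r)) : B
    (m (r) (f (r))) : ✗ arg 1 at [0, 1, 1] has sort B, expected A
  (r) : B

ill-sorted at position [0, 1, 1]: expected A, got B


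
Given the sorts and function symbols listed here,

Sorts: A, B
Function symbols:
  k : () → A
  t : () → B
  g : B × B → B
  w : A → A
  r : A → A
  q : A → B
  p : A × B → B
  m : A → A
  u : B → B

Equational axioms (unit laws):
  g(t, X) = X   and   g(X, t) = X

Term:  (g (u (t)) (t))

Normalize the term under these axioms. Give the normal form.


normal form = (u (t))

1. (g (u (t)) (t))  →  (u (t))


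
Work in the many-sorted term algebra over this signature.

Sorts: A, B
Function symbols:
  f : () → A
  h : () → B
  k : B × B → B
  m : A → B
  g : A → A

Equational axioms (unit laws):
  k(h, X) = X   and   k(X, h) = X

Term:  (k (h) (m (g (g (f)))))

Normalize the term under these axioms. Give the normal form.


1. (k (h) (m (g (g (f)))))  →  (m (g (g (f))))

normal form = (m (g (g (f))))


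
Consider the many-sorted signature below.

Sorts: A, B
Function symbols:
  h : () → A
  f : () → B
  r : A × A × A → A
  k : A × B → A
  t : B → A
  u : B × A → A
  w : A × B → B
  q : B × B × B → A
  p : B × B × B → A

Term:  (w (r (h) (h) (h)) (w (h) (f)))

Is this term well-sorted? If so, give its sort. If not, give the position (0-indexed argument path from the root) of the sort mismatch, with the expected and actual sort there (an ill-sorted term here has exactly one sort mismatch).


    (h) : A
    (h) : A
    (h) : A
  (r (h) (h) (h)) : A
    (h) : A
    (f) : B
  (w (h) (f)) : B
(w (r (h) (h) (h)) (w (h) (f))) : B

well-sorted; sort = B


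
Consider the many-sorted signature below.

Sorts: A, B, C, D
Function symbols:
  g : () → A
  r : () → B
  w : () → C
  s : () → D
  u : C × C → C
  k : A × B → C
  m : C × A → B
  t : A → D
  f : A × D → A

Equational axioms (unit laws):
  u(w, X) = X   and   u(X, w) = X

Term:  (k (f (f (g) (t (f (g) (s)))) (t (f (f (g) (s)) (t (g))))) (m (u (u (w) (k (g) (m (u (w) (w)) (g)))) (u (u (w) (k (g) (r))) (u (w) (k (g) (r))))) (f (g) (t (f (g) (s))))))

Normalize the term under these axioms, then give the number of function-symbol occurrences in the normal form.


1. (k (f (f (g) (t (f (g) (s)))) (t (f (f (g) (s)) (t (g))))) (m (u (u (w) (k (g) (m (u (w) (w)) (g)))) (u (u (w) (k (g) (r))) (u (w) (k (g) (r))))) (f (g) (t (f (g) (s))))))  →  (k (f (f (g) (t (f (g) (s)))) (t (f (f (g) (s)) (t (g))))) (m (u (k (g) (m (u (w) (w)) (g))) (u (u (w) (k (g) (r))) (u (w) (k (g) (r))))) (f (g) (t (f (g) (s))))))
2. (k (f (f (g) (t (f (g) (s)))) (t (f (f (g) (s)) (t (g))))) (m (u (k (g) (m (u (w) (w)) (g))) (u (u (w) (k (g) (r))) (u (w) (k (g) (r))))) (f (g) (t (f (g) (s))))))  →  (k (f (f (g) (t (f (g) (s)))) (t (f (f (g) (s)) (t (g))))) (m (u (k (g) (m (w) (g))) (u (u (w) (k (g) (r))) (u (w) (k (g) (r))))) (f (g) (t (f (g) (s))))))
3. (k (f (f (g) (t (f (g) (s)))) (t (f (f (g) (s)) (t (g))))) (m (u (k (g) (m (w) (g))) (u (u (w) (k (g) (r))) (u (w) (k (g) (r))))) (f (g) (t (f (g) (s))))))  →  (k (f (f (g) (t (f (g) (s)))) (t (f (f (g) (s)) (t (g))))) (m (u (k (g) (m (w) (g))) (u (k (g) (r)) (u (w) (k (g) (r))))) (f (g) (t (f (g) (s))))))
4. (k (f (f (g) (t (f (g) (s)))) (t (f (f (g) (s)) (t (g))))) (m (u (k (g) (m (w) (g))) (u (k (g) (r)) (u (w) (k (g) (r))))) (f (g) (t (f (g) (s))))))  →  (k (f (f (g) (t (f (g) (s)))) (t (f (f (g) (s)) (t (g))))) (m (u (k (g) (m (w) (g))) (u (k (g) (r)) (k (g) (r)))) (f (g) (t (f (g) (s))))))
normal form: (k (f (f (g) (t (f (g) (s)))) (t (f (f (g) (s)) (t (g))))) (m (u (k (g) (m (w) (g))) (u (k (g) (r)) (k (g) (r)))) (f (g) (t (f (g) (s))))))

size = 35


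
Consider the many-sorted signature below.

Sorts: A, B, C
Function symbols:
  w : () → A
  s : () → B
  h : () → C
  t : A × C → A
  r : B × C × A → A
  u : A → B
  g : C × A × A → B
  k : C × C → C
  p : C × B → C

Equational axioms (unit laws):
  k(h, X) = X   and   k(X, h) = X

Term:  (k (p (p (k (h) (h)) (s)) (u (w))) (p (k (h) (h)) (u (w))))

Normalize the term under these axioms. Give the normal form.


normal form = (k (p (p (h) (s)) (u (w))) (p (h) (u (w))))

1. (k (p (p (k (h) (h)) (s)) (u (w))) (p (k (h) (h)) (u (w))))  →  (k (p (p (h) (s)) (u (w))) (p (k (h) (h)) (u (w))))
2. (k (p (p (h) (s)) (u (w))) (p (k (h) (h)) (u (w))))  →  (k (p (p (h) (s)) (u (w))) (p (h) (u (w))))


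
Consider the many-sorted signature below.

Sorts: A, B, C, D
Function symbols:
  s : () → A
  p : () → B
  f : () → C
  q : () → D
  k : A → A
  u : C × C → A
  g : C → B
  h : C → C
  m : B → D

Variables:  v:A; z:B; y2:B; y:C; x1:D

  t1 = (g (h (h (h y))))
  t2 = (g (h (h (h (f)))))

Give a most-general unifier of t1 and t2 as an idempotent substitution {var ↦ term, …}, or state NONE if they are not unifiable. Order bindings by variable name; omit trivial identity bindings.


{y ↦ (f)}


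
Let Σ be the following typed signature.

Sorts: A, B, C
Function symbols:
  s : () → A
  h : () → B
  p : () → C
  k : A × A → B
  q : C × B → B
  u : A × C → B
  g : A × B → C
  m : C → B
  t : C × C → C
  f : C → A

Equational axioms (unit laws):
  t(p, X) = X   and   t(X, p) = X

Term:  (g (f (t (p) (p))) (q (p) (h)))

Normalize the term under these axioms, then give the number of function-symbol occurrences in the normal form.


1. (g (f (t (p) (p))) (q (p) (h)))  →  (g (f (p)) (q (p) (h)))
normal form: (g (f (p)) (q (p) (h)))

size = 6


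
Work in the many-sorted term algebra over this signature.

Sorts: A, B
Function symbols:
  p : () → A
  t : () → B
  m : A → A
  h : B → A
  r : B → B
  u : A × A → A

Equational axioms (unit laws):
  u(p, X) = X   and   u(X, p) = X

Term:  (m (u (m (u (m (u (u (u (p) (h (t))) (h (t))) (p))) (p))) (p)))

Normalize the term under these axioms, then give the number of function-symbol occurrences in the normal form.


size = 8

1. (m (u (m (u (m (u (u (u (p) (h (t))) (h (t))) (p))) (p))) (p)))  →  (m (m (u (m (u (u (u (p) (h (t))) (h (t))) (p))) (p))))
2. (m (m (u (m (u (u (u (p) (h (t))) (h (t))) (p))) (p))))  →  (m (m (m (u (u (u (p) (h (t))) (h (t))) (p)))))
3. (m (m (m (u (u (u (p) (h (t))) (h (t))) (p)))))  →  (m (m (m (u (u (p) (h (t))) (h (t))))))
4. (m (m (m (u (u (p) (h (t))) (h (t))))))  →  (m (m (m (u (h (t)) (h (t))))))
normal form: (m (m (m (u (h (t)) (h (t))))))


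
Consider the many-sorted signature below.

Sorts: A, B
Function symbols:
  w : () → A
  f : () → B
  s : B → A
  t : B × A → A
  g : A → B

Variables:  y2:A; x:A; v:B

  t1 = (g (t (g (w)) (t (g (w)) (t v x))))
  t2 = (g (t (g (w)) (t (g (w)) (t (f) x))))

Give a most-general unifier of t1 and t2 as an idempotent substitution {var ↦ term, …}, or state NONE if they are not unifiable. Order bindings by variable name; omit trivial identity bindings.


{v ↦ (f)}


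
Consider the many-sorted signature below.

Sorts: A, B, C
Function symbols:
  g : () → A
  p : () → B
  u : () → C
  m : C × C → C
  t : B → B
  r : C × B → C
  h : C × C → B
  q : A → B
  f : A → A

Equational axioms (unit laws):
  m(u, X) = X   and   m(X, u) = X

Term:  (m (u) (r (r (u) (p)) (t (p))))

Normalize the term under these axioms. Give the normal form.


normal form = (r (r (u) (p)) (t (p)))

1. (m (u) (r (r (u) (p)) (t (p))))  →  (r (r (u) (p)) (t (p)))


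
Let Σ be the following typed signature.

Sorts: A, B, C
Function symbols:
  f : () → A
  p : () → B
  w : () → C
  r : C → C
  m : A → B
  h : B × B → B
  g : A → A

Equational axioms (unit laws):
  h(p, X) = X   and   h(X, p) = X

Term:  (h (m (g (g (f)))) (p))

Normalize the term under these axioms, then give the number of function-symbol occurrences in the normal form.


size = 4

1. (h (m (g (g (f)))) (p))  →  (m (g (g (f))))
normal form: (m (g (g (f))))


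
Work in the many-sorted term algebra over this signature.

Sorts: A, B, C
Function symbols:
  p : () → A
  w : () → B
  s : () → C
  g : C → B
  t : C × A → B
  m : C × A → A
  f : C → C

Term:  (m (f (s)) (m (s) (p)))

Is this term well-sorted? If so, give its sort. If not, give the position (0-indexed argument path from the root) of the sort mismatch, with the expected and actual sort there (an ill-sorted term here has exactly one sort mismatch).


well-sorted; sort = A

    (s) : C
  (f (s)) : C
    (s) : C
    (p) : A
  (m (s) (p)) : A
(m (f (s)) (m (s) (p))) : A


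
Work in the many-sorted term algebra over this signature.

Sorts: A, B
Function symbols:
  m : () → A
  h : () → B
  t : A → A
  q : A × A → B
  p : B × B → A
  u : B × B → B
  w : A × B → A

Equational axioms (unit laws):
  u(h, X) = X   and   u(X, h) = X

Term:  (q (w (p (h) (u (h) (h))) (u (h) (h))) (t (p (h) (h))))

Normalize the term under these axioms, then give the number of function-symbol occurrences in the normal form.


size = 10

1. (q (w (p (h) (u (h) (h))) (u (h) (h))) (t (p (h) (h))))  →  (q (w (p (h) (h)) (u (h) (h))) (t (p (h) (h))))
2. (q (w (p (h) (h)) (u (h) (h))) (t (p (h) (h))))  →  (q (w (p (h) (h)) (h)) (t (p (h) (h))))
normal form: (q (w (p (h) (h)) (h)) (t (p (h) (h))))
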